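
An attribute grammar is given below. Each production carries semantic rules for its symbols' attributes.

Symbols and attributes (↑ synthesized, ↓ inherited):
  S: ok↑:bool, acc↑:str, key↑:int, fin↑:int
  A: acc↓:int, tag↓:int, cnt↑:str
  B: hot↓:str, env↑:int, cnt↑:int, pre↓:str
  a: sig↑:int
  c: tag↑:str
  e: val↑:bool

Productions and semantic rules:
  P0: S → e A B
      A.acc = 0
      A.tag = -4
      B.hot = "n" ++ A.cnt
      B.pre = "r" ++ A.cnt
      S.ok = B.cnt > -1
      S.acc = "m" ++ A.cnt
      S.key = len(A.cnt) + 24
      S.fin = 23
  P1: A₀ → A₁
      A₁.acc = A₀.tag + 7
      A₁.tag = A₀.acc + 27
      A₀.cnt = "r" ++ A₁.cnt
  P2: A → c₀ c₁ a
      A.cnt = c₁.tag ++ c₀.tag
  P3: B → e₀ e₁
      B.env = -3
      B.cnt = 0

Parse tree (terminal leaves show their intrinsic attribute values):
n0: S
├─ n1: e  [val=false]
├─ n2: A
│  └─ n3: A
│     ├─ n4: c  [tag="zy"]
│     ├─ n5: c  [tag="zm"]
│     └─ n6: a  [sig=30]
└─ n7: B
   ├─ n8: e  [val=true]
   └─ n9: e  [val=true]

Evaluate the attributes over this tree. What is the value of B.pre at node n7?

1. n1.val = false  [terminal]
2. n2.acc = 0  [0]
3. n2.tag = -4  [-4]
4. n3.acc = 3  [A₀.tag + 7]
5. n3.tag = 27  [A₀.acc + 27]
6. n4.tag = "zy"  [terminal]
7. n5.tag = "zm"  [terminal]
8. n6.sig = 30  [terminal]
9. n3.cnt = "zmzy"  [c₁.tag ++ c₀.tag]
10. n2.cnt = "rzmzy"  ["r" ++ A₁.cnt]
11. n7.hot = "nrzmzy"  ["n" ++ A.cnt]
12. n7.pre = "rrzmzy"  ["r" ++ A.cnt]
13. n8.val = true  [terminal]
14. n9.val = true  [terminal]
15. n7.env = -3  [-3]
16. n7.cnt = 0  [0]
17. n0.ok = true  [B.cnt > -1]
18. n0.acc = "mrzmzy"  ["m" ++ A.cnt]
19. n0.key = 29  [len(A.cnt) + 24]
20. n0.fin = 23  [23]

"rrzmzy"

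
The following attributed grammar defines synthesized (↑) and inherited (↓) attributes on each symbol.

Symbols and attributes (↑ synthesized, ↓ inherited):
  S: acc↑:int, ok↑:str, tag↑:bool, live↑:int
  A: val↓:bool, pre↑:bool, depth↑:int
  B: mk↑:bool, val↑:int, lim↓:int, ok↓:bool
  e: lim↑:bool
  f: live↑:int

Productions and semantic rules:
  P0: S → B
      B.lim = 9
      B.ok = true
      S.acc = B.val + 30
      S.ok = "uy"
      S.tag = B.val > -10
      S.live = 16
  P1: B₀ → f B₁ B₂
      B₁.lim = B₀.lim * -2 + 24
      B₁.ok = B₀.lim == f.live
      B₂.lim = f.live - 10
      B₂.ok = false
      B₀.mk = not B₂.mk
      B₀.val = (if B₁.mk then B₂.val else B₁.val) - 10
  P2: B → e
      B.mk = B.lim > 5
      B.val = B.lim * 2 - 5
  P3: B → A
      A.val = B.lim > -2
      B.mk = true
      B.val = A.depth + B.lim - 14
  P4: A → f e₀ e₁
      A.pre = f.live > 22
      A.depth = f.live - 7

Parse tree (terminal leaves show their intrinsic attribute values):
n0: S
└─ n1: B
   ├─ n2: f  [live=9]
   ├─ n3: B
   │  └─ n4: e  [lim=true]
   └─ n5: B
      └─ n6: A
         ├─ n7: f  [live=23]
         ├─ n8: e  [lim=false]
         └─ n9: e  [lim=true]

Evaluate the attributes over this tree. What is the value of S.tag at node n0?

true

1. n1.lim = 9  [9]
2. n1.ok = true  [true]
3. n2.live = 9  [terminal]
4. n3.lim = 6  [B₀.lim * -2 + 24]
5. n3.ok = true  [B₀.lim == f.live]
6. n4.lim = true  [terminal]
7. n3.mk = true  [B.lim > 5]
8. n3.val = 7  [B.lim * 2 - 5]
9. n5.lim = -1  [f.live - 10]
10. n5.ok = false  [false]
11. n6.val = true  [B.lim > -2]
12. n7.live = 23  [terminal]
13. n8.lim = false  [terminal]
14. n9.lim = true  [terminal]
15. n6.pre = true  [f.live > 22]
16. n6.depth = 16  [f.live - 7]
17. n5.mk = true  [true]
18. n5.val = 1  [A.depth + B.lim - 14]
19. n1.mk = false  [not B₂.mk]
20. n1.val = -9  [(if B₁.mk then B₂.val else B₁.val) - 10]
21. n0.acc = 21  [B.val + 30]
22. n0.ok = "uy"  ["uy"]
23. n0.tag = true  [B.val > -10]
24. n0.live = 16  [16]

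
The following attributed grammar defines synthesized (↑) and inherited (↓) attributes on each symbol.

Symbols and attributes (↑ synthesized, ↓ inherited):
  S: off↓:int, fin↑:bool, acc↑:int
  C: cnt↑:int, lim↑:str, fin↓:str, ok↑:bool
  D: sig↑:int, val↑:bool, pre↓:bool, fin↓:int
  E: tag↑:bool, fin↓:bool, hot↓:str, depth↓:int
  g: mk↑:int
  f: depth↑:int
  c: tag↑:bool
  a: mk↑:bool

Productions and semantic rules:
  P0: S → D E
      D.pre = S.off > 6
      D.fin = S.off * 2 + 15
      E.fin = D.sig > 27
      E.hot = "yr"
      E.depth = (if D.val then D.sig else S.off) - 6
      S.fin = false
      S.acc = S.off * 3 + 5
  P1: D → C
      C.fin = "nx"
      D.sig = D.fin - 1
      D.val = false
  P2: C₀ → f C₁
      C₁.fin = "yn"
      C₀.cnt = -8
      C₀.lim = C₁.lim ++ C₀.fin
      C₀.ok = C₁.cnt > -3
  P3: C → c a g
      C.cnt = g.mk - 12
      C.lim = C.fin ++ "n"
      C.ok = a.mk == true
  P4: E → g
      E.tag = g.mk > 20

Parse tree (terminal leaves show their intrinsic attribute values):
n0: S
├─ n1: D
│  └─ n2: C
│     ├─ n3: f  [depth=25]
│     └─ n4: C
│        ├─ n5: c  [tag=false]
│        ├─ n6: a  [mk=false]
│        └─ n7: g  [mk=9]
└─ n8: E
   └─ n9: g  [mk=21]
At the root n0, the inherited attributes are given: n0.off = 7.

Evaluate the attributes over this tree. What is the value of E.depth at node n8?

1

1. n0.off = 7  [given at root]
2. n1.pre = true  [S.off > 6]
3. n1.fin = 29  [S.off * 2 + 15]
4. n2.fin = "nx"  ["nx"]
5. n3.depth = 25  [terminal]
6. n4.fin = "yn"  ["yn"]
7. n5.tag = false  [terminal]
8. n6.mk = false  [terminal]
9. n7.mk = 9  [terminal]
10. n4.cnt = -3  [g.mk - 12]
11. n4.lim = "ynn"  [C.fin ++ "n"]
12. n4.ok = false  [a.mk == true]
13. n2.cnt = -8  [-8]
14. n2.lim = "ynnnx"  [C₁.lim ++ C₀.fin]
15. n2.ok = false  [C₁.cnt > -3]
16. n1.sig = 28  [D.fin - 1]
17. n1.val = false  [false]
18. n8.fin = true  [D.sig > 27]
19. n8.hot = "yr"  ["yr"]
20. n8.depth = 1  [(if D.val then D.sig else S.off) - 6]
21. n9.mk = 21  [terminal]
22. n8.tag = true  [g.mk > 20]
23. n0.fin = false  [false]
24. n0.acc = 26  [S.off * 3 + 5]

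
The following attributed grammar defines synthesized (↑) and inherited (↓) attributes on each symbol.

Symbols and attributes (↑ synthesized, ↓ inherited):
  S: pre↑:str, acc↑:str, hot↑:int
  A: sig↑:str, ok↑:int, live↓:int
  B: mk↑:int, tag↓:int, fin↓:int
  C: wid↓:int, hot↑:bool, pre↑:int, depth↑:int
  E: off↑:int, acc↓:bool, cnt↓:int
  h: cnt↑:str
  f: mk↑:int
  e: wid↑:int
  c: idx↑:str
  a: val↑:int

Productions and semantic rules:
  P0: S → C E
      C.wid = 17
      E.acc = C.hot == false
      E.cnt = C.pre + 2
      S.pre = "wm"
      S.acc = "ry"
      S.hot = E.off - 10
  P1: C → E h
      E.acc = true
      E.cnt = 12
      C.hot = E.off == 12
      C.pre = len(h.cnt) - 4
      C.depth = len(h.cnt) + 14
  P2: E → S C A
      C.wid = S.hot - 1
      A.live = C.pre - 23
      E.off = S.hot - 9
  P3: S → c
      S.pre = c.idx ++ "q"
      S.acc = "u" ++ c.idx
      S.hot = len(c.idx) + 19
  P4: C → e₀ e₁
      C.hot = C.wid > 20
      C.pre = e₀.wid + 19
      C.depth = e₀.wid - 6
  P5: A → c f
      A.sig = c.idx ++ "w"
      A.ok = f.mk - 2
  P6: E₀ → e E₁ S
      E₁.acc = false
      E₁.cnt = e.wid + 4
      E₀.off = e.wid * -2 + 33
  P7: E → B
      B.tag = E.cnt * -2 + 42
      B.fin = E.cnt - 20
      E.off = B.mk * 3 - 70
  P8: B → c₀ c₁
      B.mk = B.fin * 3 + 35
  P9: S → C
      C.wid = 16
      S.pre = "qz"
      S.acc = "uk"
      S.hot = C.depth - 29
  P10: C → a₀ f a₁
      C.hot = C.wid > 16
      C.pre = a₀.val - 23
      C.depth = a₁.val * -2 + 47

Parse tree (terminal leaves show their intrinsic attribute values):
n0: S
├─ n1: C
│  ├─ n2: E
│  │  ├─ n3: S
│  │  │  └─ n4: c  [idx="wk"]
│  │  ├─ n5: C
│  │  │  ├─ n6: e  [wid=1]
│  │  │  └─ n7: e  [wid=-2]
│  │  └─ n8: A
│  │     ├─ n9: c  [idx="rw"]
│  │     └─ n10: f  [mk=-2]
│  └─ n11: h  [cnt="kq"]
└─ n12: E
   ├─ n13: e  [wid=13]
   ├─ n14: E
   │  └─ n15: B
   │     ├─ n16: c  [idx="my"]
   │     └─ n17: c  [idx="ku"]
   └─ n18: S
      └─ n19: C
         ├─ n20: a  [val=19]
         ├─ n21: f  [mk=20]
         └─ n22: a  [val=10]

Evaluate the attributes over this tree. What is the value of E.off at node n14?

1. n1.wid = 17  [17]
2. n2.acc = true  [true]
3. n2.cnt = 12  [12]
4. n4.idx = "wk"  [terminal]
5. n3.pre = "wkq"  [c.idx ++ "q"]
6. n3.acc = "uwk"  ["u" ++ c.idx]
7. n3.hot = 21  [len(c.idx) + 19]
8. n5.wid = 20  [S.hot - 1]
9. n6.wid = 1  [terminal]
10. n7.wid = -2  [terminal]
11. n5.hot = false  [C.wid > 20]
12. n5.pre = 20  [e₀.wid + 19]
13. n5.depth = -5  [e₀.wid - 6]
14. n8.live = -3  [C.pre - 23]
15. n9.idx = "rw"  [terminal]
16. n10.mk = -2  [terminal]
17. n8.sig = "rww"  [c.idx ++ "w"]
18. n8.ok = -4  [f.mk - 2]
19. n2.off = 12  [S.hot - 9]
20. n11.cnt = "kq"  [terminal]
21. n1.hot = true  [E.off == 12]
22. n1.pre = -2  [len(h.cnt) - 4]
23. n1.depth = 16  [len(h.cnt) + 14]
24. n12.acc = false  [C.hot == false]
25. n12.cnt = 0  [C.pre + 2]
26. n13.wid = 13  [terminal]
27. n14.acc = false  [false]
28. n14.cnt = 17  [e.wid + 4]
29. n15.tag = 8  [E.cnt * -2 + 42]
30. n15.fin = -3  [E.cnt - 20]
31. n16.idx = "my"  [terminal]
32. n17.idx = "ku"  [terminal]
33. n15.mk = 26  [B.fin * 3 + 35]
34. n14.off = 8  [B.mk * 3 - 70]
35. n19.wid = 16  [16]
36. n20.val = 19  [terminal]
37. n21.mk = 20  [terminal]
38. n22.val = 10  [terminal]
39. n19.hot = false  [C.wid > 16]
40. n19.pre = -4  [a₀.val - 23]
41. n19.depth = 27  [a₁.val * -2 + 47]
42. n18.pre = "qz"  ["qz"]
43. n18.acc = "uk"  ["uk"]
44. n18.hot = -2  [C.depth - 29]
45. n12.off = 7  [e.wid * -2 + 33]
46. n0.pre = "wm"  ["wm"]
47. n0.acc = "ry"  ["ry"]
48. n0.hot = -3  [E.off - 10]

8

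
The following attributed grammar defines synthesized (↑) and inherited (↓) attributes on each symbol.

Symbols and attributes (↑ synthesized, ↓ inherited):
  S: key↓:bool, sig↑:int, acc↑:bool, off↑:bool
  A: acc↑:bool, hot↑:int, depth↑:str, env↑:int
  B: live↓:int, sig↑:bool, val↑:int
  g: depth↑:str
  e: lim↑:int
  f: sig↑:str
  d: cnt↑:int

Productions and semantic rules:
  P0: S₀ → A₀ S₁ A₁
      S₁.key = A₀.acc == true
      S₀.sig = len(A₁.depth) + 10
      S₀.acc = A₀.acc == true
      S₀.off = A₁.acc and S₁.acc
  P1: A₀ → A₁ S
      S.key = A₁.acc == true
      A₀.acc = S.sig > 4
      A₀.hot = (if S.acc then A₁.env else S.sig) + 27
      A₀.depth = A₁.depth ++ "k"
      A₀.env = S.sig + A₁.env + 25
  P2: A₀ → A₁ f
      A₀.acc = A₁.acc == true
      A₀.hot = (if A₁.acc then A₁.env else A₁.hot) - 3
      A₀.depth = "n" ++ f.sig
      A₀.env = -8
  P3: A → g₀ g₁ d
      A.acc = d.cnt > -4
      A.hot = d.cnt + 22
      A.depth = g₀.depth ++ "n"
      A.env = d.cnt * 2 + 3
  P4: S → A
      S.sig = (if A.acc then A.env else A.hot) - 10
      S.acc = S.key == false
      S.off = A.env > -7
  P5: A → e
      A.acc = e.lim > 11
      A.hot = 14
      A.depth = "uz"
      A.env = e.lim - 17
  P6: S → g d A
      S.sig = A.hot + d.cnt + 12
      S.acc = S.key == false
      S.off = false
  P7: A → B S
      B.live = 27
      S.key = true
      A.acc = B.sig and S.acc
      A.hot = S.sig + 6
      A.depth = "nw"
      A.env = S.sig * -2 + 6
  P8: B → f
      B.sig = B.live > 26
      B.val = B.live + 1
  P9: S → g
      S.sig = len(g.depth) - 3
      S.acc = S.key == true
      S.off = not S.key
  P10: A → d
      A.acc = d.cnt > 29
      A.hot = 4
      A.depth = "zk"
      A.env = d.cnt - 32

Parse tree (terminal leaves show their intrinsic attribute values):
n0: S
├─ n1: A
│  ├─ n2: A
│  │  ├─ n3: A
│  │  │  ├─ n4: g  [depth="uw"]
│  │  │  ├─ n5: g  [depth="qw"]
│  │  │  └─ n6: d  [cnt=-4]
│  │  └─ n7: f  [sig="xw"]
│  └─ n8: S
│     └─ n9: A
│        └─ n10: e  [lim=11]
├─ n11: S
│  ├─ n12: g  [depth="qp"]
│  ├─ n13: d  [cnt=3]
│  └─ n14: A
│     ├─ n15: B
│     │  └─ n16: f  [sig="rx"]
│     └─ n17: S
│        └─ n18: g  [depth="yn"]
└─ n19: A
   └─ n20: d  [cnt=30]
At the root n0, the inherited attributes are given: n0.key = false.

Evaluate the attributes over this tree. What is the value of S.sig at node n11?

20

1. n0.key = false  [given at root]
2. n4.depth = "uw"  [terminal]
3. n5.depth = "qw"  [terminal]
4. n6.cnt = -4  [terminal]
5. n3.acc = false  [d.cnt > -4]
6. n3.hot = 18  [d.cnt + 22]
7. n3.depth = "uwn"  [g₀.depth ++ "n"]
8. n3.env = -5  [d.cnt * 2 + 3]
9. n7.sig = "xw"  [terminal]
10. n2.acc = false  [A₁.acc == true]
11. n2.hot = 15  [(if A₁.acc then A₁.env else A₁.hot) - 3]
12. n2.depth = "nxw"  ["n" ++ f.sig]
13. n2.env = -8  [-8]
14. n8.key = false  [A₁.acc == true]
15. n10.lim = 11  [terminal]
16. n9.acc = false  [e.lim > 11]
17. n9.hot = 14  [14]
18. n9.depth = "uz"  ["uz"]
19. n9.env = -6  [e.lim - 17]
20. n8.sig = 4  [(if A.acc then A.env else A.hot) - 10]
21. n8.acc = true  [S.key == false]
22. n8.off = true  [A.env > -7]
23. n1.acc = false  [S.sig > 4]
24. n1.hot = 19  [(if S.acc then A₁.env else S.sig) + 27]
25. n1.depth = "nxwk"  [A₁.depth ++ "k"]
26. n1.env = 21  [S.sig + A₁.env + 25]
27. n11.key = false  [A₀.acc == true]
28. n12.depth = "qp"  [terminal]
29. n13.cnt = 3  [terminal]
30. n15.live = 27  [27]
31. n16.sig = "rx"  [terminal]
32. n15.sig = true  [B.live > 26]
33. n15.val = 28  [B.live + 1]
34. n17.key = true  [true]
35. n18.depth = "yn"  [terminal]
36. n17.sig = -1  [len(g.depth) - 3]
37. n17.acc = true  [S.key == true]
38. n17.off = false  [not S.key]
39. n14.acc = true  [B.sig and S.acc]
40. n14.hot = 5  [S.sig + 6]
41. n14.depth = "nw"  ["nw"]
42. n14.env = 8  [S.sig * -2 + 6]
43. n11.sig = 20  [A.hot + d.cnt + 12]
44. n11.acc = true  [S.key == false]
45. n11.off = false  [false]
46. n20.cnt = 30  [terminal]
47. n19.acc = true  [d.cnt > 29]
48. n19.hot = 4  [4]
49. n19.depth = "zk"  ["zk"]
50. n19.env = -2  [d.cnt - 32]
51. n0.sig = 12  [len(A₁.depth) + 10]
52. n0.acc = false  [A₀.acc == true]
53. n0.off = true  [A₁.acc and S₁.acc]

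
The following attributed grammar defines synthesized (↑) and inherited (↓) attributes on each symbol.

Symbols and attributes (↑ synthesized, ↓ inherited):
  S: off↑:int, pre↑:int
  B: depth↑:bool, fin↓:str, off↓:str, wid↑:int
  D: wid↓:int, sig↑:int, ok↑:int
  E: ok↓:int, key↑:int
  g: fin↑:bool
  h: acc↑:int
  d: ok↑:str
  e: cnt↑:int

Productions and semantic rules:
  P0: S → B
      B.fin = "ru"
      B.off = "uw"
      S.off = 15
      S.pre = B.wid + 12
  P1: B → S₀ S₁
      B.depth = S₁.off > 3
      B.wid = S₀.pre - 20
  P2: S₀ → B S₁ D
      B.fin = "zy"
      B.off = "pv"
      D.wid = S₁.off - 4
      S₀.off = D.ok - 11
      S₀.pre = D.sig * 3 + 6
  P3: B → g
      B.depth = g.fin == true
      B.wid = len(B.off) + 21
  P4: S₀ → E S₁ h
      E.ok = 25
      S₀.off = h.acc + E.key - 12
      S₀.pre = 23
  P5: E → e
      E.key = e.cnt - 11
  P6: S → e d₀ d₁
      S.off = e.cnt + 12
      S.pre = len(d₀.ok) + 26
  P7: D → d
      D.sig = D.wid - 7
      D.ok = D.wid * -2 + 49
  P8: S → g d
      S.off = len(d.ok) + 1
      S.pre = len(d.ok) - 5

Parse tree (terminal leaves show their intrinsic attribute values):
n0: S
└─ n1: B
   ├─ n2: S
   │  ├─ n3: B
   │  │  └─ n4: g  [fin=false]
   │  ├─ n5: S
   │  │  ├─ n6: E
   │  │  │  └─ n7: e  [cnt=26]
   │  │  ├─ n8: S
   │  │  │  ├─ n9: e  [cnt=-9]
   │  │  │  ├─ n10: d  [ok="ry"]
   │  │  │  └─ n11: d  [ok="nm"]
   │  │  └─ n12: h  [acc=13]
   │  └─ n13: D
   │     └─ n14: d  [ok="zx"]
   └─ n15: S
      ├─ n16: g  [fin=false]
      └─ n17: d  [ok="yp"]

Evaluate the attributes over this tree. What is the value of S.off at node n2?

14

1. n1.fin = "ru"  ["ru"]
2. n1.off = "uw"  ["uw"]
3. n3.fin = "zy"  ["zy"]
4. n3.off = "pv"  ["pv"]
5. n4.fin = false  [terminal]
6. n3.depth = false  [g.fin == true]
7. n3.wid = 23  [len(B.off) + 21]
8. n6.ok = 25  [25]
9. n7.cnt = 26  [terminal]
10. n6.key = 15  [e.cnt - 11]
11. n9.cnt = -9  [terminal]
12. n10.ok = "ry"  [terminal]
13. n11.ok = "nm"  [terminal]
14. n8.off = 3  [e.cnt + 12]
15. n8.pre = 28  [len(d₀.ok) + 26]
16. n12.acc = 13  [terminal]
17. n5.off = 16  [h.acc + E.key - 12]
18. n5.pre = 23  [23]
19. n13.wid = 12  [S₁.off - 4]
20. n14.ok = "zx"  [terminal]
21. n13.sig = 5  [D.wid - 7]
22. n13.ok = 25  [D.wid * -2 + 49]
23. n2.off = 14  [D.ok - 11]
24. n2.pre = 21  [D.sig * 3 + 6]
25. n16.fin = false  [terminal]
26. n17.ok = "yp"  [terminal]
27. n15.off = 3  [len(d.ok) + 1]
28. n15.pre = -3  [len(d.ok) - 5]
29. n1.depth = false  [S₁.off > 3]
30. n1.wid = 1  [S₀.pre - 20]
31. n0.off = 15  [15]
32. n0.pre = 13  [B.wid + 12]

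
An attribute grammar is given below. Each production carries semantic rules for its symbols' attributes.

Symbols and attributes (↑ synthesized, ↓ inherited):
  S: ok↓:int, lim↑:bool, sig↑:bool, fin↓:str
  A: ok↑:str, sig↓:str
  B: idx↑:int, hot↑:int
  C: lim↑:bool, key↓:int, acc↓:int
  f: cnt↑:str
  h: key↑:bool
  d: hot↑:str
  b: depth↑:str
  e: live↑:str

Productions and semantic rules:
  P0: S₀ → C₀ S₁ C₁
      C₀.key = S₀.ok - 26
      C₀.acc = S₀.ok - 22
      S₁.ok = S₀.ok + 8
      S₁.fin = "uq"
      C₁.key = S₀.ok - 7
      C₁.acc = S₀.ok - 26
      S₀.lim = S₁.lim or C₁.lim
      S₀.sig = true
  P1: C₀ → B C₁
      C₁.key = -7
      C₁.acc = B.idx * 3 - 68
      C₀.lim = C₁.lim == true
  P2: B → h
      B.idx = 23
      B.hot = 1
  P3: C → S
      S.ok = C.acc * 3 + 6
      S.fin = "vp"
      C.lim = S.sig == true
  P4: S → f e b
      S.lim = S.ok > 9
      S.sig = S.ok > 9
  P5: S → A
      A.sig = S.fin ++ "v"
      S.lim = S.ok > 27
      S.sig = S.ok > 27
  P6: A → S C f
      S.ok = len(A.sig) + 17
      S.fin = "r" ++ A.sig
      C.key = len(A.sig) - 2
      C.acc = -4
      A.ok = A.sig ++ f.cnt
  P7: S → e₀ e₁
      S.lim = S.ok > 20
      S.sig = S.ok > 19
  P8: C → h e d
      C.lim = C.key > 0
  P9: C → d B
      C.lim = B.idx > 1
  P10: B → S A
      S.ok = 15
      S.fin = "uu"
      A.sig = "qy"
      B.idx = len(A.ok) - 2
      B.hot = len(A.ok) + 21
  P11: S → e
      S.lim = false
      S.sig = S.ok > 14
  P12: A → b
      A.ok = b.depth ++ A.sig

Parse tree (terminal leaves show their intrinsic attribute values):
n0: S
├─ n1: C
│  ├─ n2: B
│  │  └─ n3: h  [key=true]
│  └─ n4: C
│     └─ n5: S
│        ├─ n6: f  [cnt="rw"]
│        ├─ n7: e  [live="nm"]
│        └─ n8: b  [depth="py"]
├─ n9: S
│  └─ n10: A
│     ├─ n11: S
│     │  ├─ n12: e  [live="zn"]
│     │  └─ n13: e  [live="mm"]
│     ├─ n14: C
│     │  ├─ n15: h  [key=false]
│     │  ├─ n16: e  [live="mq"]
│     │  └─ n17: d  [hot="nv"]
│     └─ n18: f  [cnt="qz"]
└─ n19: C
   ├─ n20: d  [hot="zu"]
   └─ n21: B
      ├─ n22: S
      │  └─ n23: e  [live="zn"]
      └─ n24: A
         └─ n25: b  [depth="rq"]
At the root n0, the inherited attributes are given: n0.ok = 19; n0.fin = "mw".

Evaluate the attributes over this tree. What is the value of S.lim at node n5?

1. n0.ok = 19  [given at root]
2. n0.fin = "mw"  [given at root]
3. n1.key = -7  [S₀.ok - 26]
4. n1.acc = -3  [S₀.ok - 22]
5. n3.key = true  [terminal]
6. n2.idx = 23  [23]
7. n2.hot = 1  [1]
8. n4.key = -7  [-7]
9. n4.acc = 1  [B.idx * 3 - 68]
10. n5.ok = 9  [C.acc * 3 + 6]
11. n5.fin = "vp"  ["vp"]
12. n6.cnt = "rw"  [terminal]
13. n7.live = "nm"  [terminal]
14. n8.depth = "py"  [terminal]
15. n5.lim = false  [S.ok > 9]
16. n5.sig = false  [S.ok > 9]
17. n4.lim = false  [S.sig == true]
18. n1.lim = false  [C₁.lim == true]
19. n9.ok = 27  [S₀.ok + 8]
20. n9.fin = "uq"  ["uq"]
21. n10.sig = "uqv"  [S.fin ++ "v"]
22. n11.ok = 20  [len(A.sig) + 17]
23. n11.fin = "ruqv"  ["r" ++ A.sig]
24. n12.live = "zn"  [terminal]
25. n13.live = "mm"  [terminal]
26. n11.lim = false  [S.ok > 20]
27. n11.sig = true  [S.ok > 19]
28. n14.key = 1  [len(A.sig) - 2]
29. n14.acc = -4  [-4]
30. n15.key = false  [terminal]
31. n16.live = "mq"  [terminal]
32. n17.hot = "nv"  [terminal]
33. n14.lim = true  [C.key > 0]
34. n18.cnt = "qz"  [terminal]
35. n10.ok = "uqvqz"  [A.sig ++ f.cnt]
36. n9.lim = false  [S.ok > 27]
37. n9.sig = false  [S.ok > 27]
38. n19.key = 12  [S₀.ok - 7]
39. n19.acc = -7  [S₀.ok - 26]
40. n20.hot = "zu"  [terminal]
41. n22.ok = 15  [15]
42. n22.fin = "uu"  ["uu"]
43. n23.live = "zn"  [terminal]
44. n22.lim = false  [false]
45. n22.sig = true  [S.ok > 14]
46. n24.sig = "qy"  ["qy"]
47. n25.depth = "rq"  [terminal]
48. n24.ok = "rqqy"  [b.depth ++ A.sig]
49. n21.idx = 2  [len(A.ok) - 2]
50. n21.hot = 25  [len(A.ok) + 21]
51. n19.lim = true  [B.idx > 1]
52. n0.lim = true  [S₁.lim or C₁.lim]
53. n0.sig = true  [true]

false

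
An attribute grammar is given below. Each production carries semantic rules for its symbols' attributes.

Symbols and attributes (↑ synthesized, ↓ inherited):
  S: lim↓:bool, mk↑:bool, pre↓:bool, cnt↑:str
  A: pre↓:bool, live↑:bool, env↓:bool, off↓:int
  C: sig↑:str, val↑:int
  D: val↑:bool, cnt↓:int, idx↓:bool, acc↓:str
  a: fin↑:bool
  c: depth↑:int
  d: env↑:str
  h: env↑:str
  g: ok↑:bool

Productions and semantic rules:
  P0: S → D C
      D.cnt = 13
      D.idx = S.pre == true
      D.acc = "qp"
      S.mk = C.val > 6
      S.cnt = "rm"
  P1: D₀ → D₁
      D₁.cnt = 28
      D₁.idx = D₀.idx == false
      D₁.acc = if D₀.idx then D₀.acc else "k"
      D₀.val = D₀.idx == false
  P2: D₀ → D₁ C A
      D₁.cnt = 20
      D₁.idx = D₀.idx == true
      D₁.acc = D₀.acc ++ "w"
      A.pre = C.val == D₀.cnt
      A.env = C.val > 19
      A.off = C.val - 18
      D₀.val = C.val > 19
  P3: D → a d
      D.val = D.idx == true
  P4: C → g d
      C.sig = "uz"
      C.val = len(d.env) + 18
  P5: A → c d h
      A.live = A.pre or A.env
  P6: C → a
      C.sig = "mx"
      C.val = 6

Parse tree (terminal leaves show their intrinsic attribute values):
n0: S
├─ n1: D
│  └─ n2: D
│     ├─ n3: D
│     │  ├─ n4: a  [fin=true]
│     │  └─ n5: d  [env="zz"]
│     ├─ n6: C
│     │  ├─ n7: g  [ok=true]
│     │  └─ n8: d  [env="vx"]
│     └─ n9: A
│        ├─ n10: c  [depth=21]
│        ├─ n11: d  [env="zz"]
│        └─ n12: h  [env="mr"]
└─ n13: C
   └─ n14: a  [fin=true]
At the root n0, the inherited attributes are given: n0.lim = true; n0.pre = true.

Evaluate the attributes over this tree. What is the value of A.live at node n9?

true

1. n0.lim = true  [given at root]
2. n0.pre = true  [given at root]
3. n1.cnt = 13  [13]
4. n1.idx = true  [S.pre == true]
5. n1.acc = "qp"  ["qp"]
6. n2.cnt = 28  [28]
7. n2.idx = false  [D₀.idx == false]
8. n2.acc = "qp"  [if D₀.idx then D₀.acc else "k"]
9. n3.cnt = 20  [20]
10. n3.idx = false  [D₀.idx == true]
11. n3.acc = "qpw"  [D₀.acc ++ "w"]
12. n4.fin = true  [terminal]
13. n5.env = "zz"  [terminal]
14. n3.val = false  [D.idx == true]
15. n7.ok = true  [terminal]
16. n8.env = "vx"  [terminal]
17. n6.sig = "uz"  ["uz"]
18. n6.val = 20  [len(d.env) + 18]
19. n9.pre = false  [C.val == D₀.cnt]
20. n9.env = true  [C.val > 19]
21. n9.off = 2  [C.val - 18]
22. n10.depth = 21  [terminal]
23. n11.env = "zz"  [terminal]
24. n12.env = "mr"  [terminal]
25. n9.live = true  [A.pre or A.env]
26. n2.val = true  [C.val > 19]
27. n1.val = false  [D₀.idx == false]
28. n14.fin = true  [terminal]
29. n13.sig = "mx"  ["mx"]
30. n13.val = 6  [6]
31. n0.mk = false  [C.val > 6]
32. n0.cnt = "rm"  ["rm"]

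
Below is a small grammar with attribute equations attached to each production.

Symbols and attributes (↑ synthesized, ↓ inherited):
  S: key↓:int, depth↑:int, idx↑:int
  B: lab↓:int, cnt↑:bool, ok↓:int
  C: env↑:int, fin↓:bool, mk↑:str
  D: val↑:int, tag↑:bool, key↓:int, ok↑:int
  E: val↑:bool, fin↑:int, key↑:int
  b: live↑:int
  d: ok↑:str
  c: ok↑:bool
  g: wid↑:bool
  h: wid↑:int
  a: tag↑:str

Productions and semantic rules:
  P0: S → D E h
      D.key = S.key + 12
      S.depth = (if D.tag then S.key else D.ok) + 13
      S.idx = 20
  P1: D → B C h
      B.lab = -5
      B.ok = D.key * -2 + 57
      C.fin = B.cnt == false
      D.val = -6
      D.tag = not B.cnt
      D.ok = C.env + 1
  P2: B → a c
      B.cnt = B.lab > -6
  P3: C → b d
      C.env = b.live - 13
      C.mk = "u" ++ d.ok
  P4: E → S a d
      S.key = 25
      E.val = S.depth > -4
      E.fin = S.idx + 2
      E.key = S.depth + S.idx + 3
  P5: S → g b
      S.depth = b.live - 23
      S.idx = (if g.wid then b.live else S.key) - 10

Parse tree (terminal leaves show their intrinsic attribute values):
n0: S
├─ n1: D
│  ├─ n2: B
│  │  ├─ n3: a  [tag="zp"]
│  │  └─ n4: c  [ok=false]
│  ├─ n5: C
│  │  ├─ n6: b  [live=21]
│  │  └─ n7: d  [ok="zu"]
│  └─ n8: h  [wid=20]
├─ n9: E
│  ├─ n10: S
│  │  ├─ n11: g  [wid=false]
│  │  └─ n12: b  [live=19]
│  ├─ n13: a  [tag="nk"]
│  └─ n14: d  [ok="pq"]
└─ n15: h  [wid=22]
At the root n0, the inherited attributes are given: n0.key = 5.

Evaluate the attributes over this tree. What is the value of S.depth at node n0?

1. n0.key = 5  [given at root]
2. n1.key = 17  [S.key + 12]
3. n2.lab = -5  [-5]
4. n2.ok = 23  [D.key * -2 + 57]
5. n3.tag = "zp"  [terminal]
6. n4.ok = false  [terminal]
7. n2.cnt = true  [B.lab > -6]
8. n5.fin = false  [B.cnt == false]
9. n6.live = 21  [terminal]
10. n7.ok = "zu"  [terminal]
11. n5.env = 8  [b.live - 13]
12. n5.mk = "uzu"  ["u" ++ d.ok]
13. n8.wid = 20  [terminal]
14. n1.val = -6  [-6]
15. n1.tag = false  [not B.cnt]
16. n1.ok = 9  [C.env + 1]
17. n10.key = 25  [25]
18. n11.wid = false  [terminal]
19. n12.live = 19  [terminal]
20. n10.depth = -4  [b.live - 23]
21. n10.idx = 15  [(if g.wid then b.live else S.key) - 10]
22. n13.tag = "nk"  [terminal]
23. n14.ok = "pq"  [terminal]
24. n9.val = false  [S.depth > -4]
25. n9.fin = 17  [S.idx + 2]
26. n9.key = 14  [S.depth + S.idx + 3]
27. n15.wid = 22  [terminal]
28. n0.depth = 22  [(if D.tag then S.key else D.ok) + 13]
29. n0.idx = 20  [20]

22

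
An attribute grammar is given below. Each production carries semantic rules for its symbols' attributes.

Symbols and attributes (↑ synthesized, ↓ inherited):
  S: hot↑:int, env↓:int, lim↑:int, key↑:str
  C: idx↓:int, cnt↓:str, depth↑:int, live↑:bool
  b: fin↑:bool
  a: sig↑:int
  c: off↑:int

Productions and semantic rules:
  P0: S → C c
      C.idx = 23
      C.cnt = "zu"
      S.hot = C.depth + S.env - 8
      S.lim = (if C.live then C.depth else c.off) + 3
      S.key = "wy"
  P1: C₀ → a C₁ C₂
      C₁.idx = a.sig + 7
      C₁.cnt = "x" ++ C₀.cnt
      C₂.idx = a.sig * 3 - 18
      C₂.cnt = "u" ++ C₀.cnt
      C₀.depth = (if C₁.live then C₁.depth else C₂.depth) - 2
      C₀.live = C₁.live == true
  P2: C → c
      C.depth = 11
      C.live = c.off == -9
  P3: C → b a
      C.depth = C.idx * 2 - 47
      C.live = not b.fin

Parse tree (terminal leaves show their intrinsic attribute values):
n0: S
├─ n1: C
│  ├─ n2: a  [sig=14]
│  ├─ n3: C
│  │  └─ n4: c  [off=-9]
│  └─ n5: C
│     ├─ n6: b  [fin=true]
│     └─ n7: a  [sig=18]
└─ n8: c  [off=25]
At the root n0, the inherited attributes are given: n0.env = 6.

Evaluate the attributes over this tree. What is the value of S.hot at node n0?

7

1. n0.env = 6  [given at root]
2. n1.idx = 23  [23]
3. n1.cnt = "zu"  ["zu"]
4. n2.sig = 14  [terminal]
5. n3.idx = 21  [a.sig + 7]
6. n3.cnt = "xzu"  ["x" ++ C₀.cnt]
7. n4.off = -9  [terminal]
8. n3.depth = 11  [11]
9. n3.live = true  [c.off == -9]
10. n5.idx = 24  [a.sig * 3 - 18]
11. n5.cnt = "uzu"  ["u" ++ C₀.cnt]
12. n6.fin = true  [terminal]
13. n7.sig = 18  [terminal]
14. n5.depth = 1  [C.idx * 2 - 47]
15. n5.live = false  [not b.fin]
16. n1.depth = 9  [(if C₁.live then C₁.depth else C₂.depth) - 2]
17. n1.live = true  [C₁.live == true]
18. n8.off = 25  [terminal]
19. n0.hot = 7  [C.depth + S.env - 8]
20. n0.lim = 12  [(if C.live then C.depth else c.off) + 3]
21. n0.key = "wy"  ["wy"]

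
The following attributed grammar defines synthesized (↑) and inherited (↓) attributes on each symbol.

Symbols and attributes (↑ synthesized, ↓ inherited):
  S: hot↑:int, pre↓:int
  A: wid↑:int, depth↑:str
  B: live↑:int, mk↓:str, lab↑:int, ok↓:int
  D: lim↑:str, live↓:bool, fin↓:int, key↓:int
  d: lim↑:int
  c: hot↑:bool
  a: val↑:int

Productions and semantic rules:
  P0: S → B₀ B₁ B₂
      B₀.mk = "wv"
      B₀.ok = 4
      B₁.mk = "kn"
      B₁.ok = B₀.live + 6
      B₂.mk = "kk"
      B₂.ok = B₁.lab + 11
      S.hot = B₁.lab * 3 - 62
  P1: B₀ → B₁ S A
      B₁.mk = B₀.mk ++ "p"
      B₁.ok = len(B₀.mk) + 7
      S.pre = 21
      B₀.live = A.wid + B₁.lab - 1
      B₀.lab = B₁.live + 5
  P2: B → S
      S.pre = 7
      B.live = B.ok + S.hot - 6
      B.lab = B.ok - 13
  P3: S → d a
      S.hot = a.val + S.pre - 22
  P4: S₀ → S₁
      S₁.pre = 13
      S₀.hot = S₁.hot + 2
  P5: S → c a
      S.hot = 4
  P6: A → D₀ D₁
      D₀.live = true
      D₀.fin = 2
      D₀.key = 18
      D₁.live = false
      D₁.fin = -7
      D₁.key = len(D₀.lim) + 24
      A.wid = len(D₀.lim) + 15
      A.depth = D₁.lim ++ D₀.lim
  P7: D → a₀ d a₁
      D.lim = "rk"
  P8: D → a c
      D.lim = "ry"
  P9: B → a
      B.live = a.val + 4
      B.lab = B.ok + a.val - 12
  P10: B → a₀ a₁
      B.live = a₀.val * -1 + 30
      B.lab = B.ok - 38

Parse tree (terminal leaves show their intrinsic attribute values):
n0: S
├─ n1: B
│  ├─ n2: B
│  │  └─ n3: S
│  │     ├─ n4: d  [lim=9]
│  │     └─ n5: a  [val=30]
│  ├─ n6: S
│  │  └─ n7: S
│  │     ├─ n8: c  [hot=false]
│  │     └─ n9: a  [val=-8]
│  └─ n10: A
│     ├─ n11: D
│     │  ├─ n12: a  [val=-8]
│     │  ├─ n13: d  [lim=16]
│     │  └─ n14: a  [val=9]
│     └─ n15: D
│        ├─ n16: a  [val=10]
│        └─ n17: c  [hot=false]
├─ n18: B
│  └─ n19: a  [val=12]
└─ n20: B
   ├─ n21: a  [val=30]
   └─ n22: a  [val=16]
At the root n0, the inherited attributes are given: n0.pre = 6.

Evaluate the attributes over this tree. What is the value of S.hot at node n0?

1. n0.pre = 6  [given at root]
2. n1.mk = "wv"  ["wv"]
3. n1.ok = 4  [4]
4. n2.mk = "wvp"  [B₀.mk ++ "p"]
5. n2.ok = 9  [len(B₀.mk) + 7]
6. n3.pre = 7  [7]
7. n4.lim = 9  [terminal]
8. n5.val = 30  [terminal]
9. n3.hot = 15  [a.val + S.pre - 22]
10. n2.live = 18  [B.ok + S.hot - 6]
11. n2.lab = -4  [B.ok - 13]
12. n6.pre = 21  [21]
13. n7.pre = 13  [13]
14. n8.hot = false  [terminal]
15. n9.val = -8  [terminal]
16. n7.hot = 4  [4]
17. n6.hot = 6  [S₁.hot + 2]
18. n11.live = true  [true]
19. n11.fin = 2  [2]
20. n11.key = 18  [18]
21. n12.val = -8  [terminal]
22. n13.lim = 16  [terminal]
23. n14.val = 9  [terminal]
24. n11.lim = "rk"  ["rk"]
25. n15.live = false  [false]
26. n15.fin = -7  [-7]
27. n15.key = 26  [len(D₀.lim) + 24]
28. n16.val = 10  [terminal]
29. n17.hot = false  [terminal]
30. n15.lim = "ry"  ["ry"]
31. n10.wid = 17  [len(D₀.lim) + 15]
32. n10.depth = "ryrk"  [D₁.lim ++ D₀.lim]
33. n1.live = 12  [A.wid + B₁.lab - 1]
34. n1.lab = 23  [B₁.live + 5]
35. n18.mk = "kn"  ["kn"]
36. n18.ok = 18  [B₀.live + 6]
37. n19.val = 12  [terminal]
38. n18.live = 16  [a.val + 4]
39. n18.lab = 18  [B.ok + a.val - 12]
40. n20.mk = "kk"  ["kk"]
41. n20.ok = 29  [B₁.lab + 11]
42. n21.val = 30  [terminal]
43. n22.val = 16  [terminal]
44. n20.live = 0  [a₀.val * -1 + 30]
45. n20.lab = -9  [B.ok - 38]
46. n0.hot = -8  [B₁.lab * 3 - 62]

-8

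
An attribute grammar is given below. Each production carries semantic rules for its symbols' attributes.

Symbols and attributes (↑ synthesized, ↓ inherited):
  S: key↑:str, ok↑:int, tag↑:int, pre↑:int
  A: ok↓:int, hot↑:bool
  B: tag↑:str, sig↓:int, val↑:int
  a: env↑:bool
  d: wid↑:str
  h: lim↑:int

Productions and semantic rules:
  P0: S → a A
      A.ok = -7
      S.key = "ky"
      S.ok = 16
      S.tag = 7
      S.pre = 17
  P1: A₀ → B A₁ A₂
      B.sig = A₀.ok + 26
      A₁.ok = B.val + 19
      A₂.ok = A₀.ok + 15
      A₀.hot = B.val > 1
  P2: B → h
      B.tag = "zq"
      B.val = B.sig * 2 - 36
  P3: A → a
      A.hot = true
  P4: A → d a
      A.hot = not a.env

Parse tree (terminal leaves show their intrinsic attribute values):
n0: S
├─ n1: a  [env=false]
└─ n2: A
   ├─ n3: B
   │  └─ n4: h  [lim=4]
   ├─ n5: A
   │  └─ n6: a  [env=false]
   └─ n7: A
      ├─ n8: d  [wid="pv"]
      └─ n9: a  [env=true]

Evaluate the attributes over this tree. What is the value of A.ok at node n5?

1. n1.env = false  [terminal]
2. n2.ok = -7  [-7]
3. n3.sig = 19  [A₀.ok + 26]
4. n4.lim = 4  [terminal]
5. n3.tag = "zq"  ["zq"]
6. n3.val = 2  [B.sig * 2 - 36]
7. n5.ok = 21  [B.val + 19]
8. n6.env = false  [terminal]
9. n5.hot = true  [true]
10. n7.ok = 8  [A₀.ok + 15]
11. n8.wid = "pv"  [terminal]
12. n9.env = true  [terminal]
13. n7.hot = false  [not a.env]
14. n2.hot = true  [B.val > 1]
15. n0.key = "ky"  ["ky"]
16. n0.ok = 16  [16]
17. n0.tag = 7  [7]
18. n0.pre = 17  [17]

21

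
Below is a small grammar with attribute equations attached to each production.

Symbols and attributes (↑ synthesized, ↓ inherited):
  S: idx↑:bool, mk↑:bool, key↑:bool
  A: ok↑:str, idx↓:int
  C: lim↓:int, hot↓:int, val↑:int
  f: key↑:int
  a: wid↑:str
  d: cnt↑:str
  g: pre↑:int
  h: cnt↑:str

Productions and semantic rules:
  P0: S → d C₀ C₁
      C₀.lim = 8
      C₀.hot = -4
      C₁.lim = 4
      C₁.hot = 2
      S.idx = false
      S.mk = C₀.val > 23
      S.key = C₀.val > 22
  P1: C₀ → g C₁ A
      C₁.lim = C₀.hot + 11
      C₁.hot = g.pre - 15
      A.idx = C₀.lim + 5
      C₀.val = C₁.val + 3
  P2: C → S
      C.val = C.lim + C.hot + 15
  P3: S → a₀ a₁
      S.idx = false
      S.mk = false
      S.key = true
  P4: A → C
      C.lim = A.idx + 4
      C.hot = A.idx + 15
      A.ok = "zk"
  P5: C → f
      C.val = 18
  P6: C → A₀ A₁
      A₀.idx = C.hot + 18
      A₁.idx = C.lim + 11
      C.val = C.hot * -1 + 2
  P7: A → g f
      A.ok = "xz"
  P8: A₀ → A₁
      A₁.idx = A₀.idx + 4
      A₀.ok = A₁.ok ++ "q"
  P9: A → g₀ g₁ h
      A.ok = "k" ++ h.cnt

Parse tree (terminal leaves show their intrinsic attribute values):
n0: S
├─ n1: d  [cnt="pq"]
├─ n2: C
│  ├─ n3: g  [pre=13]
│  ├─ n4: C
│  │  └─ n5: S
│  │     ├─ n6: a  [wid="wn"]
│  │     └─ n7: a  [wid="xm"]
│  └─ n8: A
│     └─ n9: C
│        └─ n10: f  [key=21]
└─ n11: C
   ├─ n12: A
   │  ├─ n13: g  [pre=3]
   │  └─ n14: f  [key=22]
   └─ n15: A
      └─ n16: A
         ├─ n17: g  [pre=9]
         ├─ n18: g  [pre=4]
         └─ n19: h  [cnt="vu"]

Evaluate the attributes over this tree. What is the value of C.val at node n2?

1. n1.cnt = "pq"  [terminal]
2. n2.lim = 8  [8]
3. n2.hot = -4  [-4]
4. n3.pre = 13  [terminal]
5. n4.lim = 7  [C₀.hot + 11]
6. n4.hot = -2  [g.pre - 15]
7. n6.wid = "wn"  [terminal]
8. n7.wid = "xm"  [terminal]
9. n5.idx = false  [false]
10. n5.mk = false  [false]
11. n5.key = true  [true]
12. n4.val = 20  [C.lim + C.hot + 15]
13. n8.idx = 13  [C₀.lim + 5]
14. n9.lim = 17  [A.idx + 4]
15. n9.hot = 28  [A.idx + 15]
16. n10.key = 21  [terminal]
17. n9.val = 18  [18]
18. n8.ok = "zk"  ["zk"]
19. n2.val = 23  [C₁.val + 3]
20. n11.lim = 4  [4]
21. n11.hot = 2  [2]
22. n12.idx = 20  [C.hot + 18]
23. n13.pre = 3  [terminal]
24. n14.key = 22  [terminal]
25. n12.ok = "xz"  ["xz"]
26. n15.idx = 15  [C.lim + 11]
27. n16.idx = 19  [A₀.idx + 4]
28. n17.pre = 9  [terminal]
29. n18.pre = 4  [terminal]
30. n19.cnt = "vu"  [terminal]
31. n16.ok = "kvu"  ["k" ++ h.cnt]
32. n15.ok = "kvuq"  [A₁.ok ++ "q"]
33. n11.val = 0  [C.hot * -1 + 2]
34. n0.idx = false  [false]
35. n0.mk = false  [C₀.val > 23]
36. n0.key = true  [C₀.val > 22]

23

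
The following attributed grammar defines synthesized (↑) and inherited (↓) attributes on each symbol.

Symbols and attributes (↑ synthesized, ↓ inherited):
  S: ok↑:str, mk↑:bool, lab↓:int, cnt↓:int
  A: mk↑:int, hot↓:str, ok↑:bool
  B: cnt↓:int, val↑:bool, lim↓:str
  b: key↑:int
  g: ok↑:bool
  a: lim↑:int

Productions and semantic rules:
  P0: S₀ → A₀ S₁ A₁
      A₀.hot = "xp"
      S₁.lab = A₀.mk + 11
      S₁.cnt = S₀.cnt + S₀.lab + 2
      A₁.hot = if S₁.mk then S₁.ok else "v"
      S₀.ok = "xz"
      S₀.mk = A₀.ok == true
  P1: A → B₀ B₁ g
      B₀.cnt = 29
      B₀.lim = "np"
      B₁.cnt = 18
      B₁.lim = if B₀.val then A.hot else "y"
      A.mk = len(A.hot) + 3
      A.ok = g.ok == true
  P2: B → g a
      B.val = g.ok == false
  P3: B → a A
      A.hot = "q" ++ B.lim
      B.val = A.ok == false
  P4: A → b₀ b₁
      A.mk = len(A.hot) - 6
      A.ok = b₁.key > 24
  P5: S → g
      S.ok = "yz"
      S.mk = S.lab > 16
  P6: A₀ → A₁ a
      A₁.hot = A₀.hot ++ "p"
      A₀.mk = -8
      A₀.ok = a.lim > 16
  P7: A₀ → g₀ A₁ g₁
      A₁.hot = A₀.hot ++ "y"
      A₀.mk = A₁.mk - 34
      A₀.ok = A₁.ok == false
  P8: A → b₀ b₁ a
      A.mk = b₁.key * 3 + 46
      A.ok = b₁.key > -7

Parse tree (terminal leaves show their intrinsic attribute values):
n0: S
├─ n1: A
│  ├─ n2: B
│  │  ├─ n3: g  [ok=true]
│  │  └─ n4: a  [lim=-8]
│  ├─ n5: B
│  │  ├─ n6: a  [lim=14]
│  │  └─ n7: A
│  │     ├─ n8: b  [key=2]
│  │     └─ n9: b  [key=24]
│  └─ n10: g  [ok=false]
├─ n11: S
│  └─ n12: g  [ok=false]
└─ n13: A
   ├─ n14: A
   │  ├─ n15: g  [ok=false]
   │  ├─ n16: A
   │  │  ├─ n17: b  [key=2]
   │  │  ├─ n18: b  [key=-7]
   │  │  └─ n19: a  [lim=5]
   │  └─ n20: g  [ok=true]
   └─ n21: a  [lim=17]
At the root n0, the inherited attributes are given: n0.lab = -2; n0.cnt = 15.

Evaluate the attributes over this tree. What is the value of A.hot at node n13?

"v"

1. n0.lab = -2  [given at root]
2. n0.cnt = 15  [given at root]
3. n1.hot = "xp"  ["xp"]
4. n2.cnt = 29  [29]
5. n2.lim = "np"  ["np"]
6. n3.ok = true  [terminal]
7. n4.lim = -8  [terminal]
8. n2.val = false  [g.ok == false]
9. n5.cnt = 18  [18]
10. n5.lim = "y"  [if B₀.val then A.hot else "y"]
11. n6.lim = 14  [terminal]
12. n7.hot = "qy"  ["q" ++ B.lim]
13. n8.key = 2  [terminal]
14. n9.key = 24  [terminal]
15. n7.mk = -4  [len(A.hot) - 6]
16. n7.ok = false  [b₁.key > 24]
17. n5.val = true  [A.ok == false]
18. n10.ok = false  [terminal]
19. n1.mk = 5  [len(A.hot) + 3]
20. n1.ok = false  [g.ok == true]
21. n11.lab = 16  [A₀.mk + 11]
22. n11.cnt = 15  [S₀.cnt + S₀.lab + 2]
23. n12.ok = false  [terminal]
24. n11.ok = "yz"  ["yz"]
25. n11.mk = false  [S.lab > 16]
26. n13.hot = "v"  [if S₁.mk then S₁.ok else "v"]
27. n14.hot = "vp"  [A₀.hot ++ "p"]
28. n15.ok = false  [terminal]
29. n16.hot = "vpy"  [A₀.hot ++ "y"]
30. n17.key = 2  [terminal]
31. n18.key = -7  [terminal]
32. n19.lim = 5  [terminal]
33. n16.mk = 25  [b₁.key * 3 + 46]
34. n16.ok = false  [b₁.key > -7]
35. n20.ok = true  [terminal]
36. n14.mk = -9  [A₁.mk - 34]
37. n14.ok = true  [A₁.ok == false]
38. n21.lim = 17  [terminal]
39. n13.mk = -8  [-8]
40. n13.ok = true  [a.lim > 16]
41. n0.ok = "xz"  ["xz"]
42. n0.mk = false  [A₀.ok == true]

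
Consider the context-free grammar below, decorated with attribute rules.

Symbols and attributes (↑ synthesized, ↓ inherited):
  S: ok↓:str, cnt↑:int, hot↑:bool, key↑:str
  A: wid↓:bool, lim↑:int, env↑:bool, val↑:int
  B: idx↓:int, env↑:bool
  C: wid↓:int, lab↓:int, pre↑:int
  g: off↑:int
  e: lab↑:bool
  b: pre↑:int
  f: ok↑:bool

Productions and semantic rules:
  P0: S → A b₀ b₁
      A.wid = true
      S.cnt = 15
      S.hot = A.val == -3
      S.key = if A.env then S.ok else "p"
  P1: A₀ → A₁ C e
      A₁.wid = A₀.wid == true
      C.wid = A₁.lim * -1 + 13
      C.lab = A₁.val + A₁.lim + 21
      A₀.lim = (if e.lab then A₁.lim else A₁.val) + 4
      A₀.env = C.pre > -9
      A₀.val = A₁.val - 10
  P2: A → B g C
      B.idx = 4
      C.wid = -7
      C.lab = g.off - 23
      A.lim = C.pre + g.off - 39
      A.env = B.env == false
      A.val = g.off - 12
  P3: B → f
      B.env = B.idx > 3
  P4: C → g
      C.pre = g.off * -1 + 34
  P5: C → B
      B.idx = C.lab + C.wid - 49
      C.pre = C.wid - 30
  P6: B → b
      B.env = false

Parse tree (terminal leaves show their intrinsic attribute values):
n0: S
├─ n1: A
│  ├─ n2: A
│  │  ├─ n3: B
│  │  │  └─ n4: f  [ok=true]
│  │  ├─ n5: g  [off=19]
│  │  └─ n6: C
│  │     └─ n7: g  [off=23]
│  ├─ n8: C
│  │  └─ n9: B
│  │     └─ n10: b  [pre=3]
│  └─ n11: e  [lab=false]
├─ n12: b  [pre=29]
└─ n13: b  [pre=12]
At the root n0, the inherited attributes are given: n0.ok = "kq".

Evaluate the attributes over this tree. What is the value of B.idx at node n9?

-8

1. n0.ok = "kq"  [given at root]
2. n1.wid = true  [true]
3. n2.wid = true  [A₀.wid == true]
4. n3.idx = 4  [4]
5. n4.ok = true  [terminal]
6. n3.env = true  [B.idx > 3]
7. n5.off = 19  [terminal]
8. n6.wid = -7  [-7]
9. n6.lab = -4  [g.off - 23]
10. n7.off = 23  [terminal]
11. n6.pre = 11  [g.off * -1 + 34]
12. n2.lim = -9  [C.pre + g.off - 39]
13. n2.env = false  [B.env == false]
14. n2.val = 7  [g.off - 12]
15. n8.wid = 22  [A₁.lim * -1 + 13]
16. n8.lab = 19  [A₁.val + A₁.lim + 21]
17. n9.idx = -8  [C.lab + C.wid - 49]
18. n10.pre = 3  [terminal]
19. n9.env = false  [false]
20. n8.pre = -8  [C.wid - 30]
21. n11.lab = false  [terminal]
22. n1.lim = 11  [(if e.lab then A₁.lim else A₁.val) + 4]
23. n1.env = true  [C.pre > -9]
24. n1.val = -3  [A₁.val - 10]
25. n12.pre = 29  [terminal]
26. n13.pre = 12  [terminal]
27. n0.cnt = 15  [15]
28. n0.hot = true  [A.val == -3]
29. n0.key = "kq"  [if A.env then S.ok else "p"]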